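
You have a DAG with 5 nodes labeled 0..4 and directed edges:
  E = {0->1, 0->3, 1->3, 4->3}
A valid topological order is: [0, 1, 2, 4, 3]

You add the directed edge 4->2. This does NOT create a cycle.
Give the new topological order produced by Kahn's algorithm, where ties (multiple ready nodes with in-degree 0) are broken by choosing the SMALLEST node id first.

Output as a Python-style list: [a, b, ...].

Old toposort: [0, 1, 2, 4, 3]
Added edge: 4->2
Position of 4 (3) > position of 2 (2). Must reorder: 4 must now come before 2.
Run Kahn's algorithm (break ties by smallest node id):
  initial in-degrees: [0, 1, 1, 3, 0]
  ready (indeg=0): [0, 4]
  pop 0: indeg[1]->0; indeg[3]->2 | ready=[1, 4] | order so far=[0]
  pop 1: indeg[3]->1 | ready=[4] | order so far=[0, 1]
  pop 4: indeg[2]->0; indeg[3]->0 | ready=[2, 3] | order so far=[0, 1, 4]
  pop 2: no out-edges | ready=[3] | order so far=[0, 1, 4, 2]
  pop 3: no out-edges | ready=[] | order so far=[0, 1, 4, 2, 3]
  Result: [0, 1, 4, 2, 3]

Answer: [0, 1, 4, 2, 3]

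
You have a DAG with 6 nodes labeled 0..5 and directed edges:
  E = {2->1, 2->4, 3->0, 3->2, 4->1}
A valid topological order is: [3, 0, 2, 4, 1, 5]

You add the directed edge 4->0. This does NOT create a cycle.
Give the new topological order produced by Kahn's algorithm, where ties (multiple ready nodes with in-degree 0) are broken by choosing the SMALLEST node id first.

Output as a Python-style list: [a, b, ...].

Old toposort: [3, 0, 2, 4, 1, 5]
Added edge: 4->0
Position of 4 (3) > position of 0 (1). Must reorder: 4 must now come before 0.
Run Kahn's algorithm (break ties by smallest node id):
  initial in-degrees: [2, 2, 1, 0, 1, 0]
  ready (indeg=0): [3, 5]
  pop 3: indeg[0]->1; indeg[2]->0 | ready=[2, 5] | order so far=[3]
  pop 2: indeg[1]->1; indeg[4]->0 | ready=[4, 5] | order so far=[3, 2]
  pop 4: indeg[0]->0; indeg[1]->0 | ready=[0, 1, 5] | order so far=[3, 2, 4]
  pop 0: no out-edges | ready=[1, 5] | order so far=[3, 2, 4, 0]
  pop 1: no out-edges | ready=[5] | order so far=[3, 2, 4, 0, 1]
  pop 5: no out-edges | ready=[] | order so far=[3, 2, 4, 0, 1, 5]
  Result: [3, 2, 4, 0, 1, 5]

Answer: [3, 2, 4, 0, 1, 5]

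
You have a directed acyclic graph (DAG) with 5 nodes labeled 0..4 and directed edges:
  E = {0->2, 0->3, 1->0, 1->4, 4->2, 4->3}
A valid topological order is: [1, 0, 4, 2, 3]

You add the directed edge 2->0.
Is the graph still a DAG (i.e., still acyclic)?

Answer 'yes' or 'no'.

Given toposort: [1, 0, 4, 2, 3]
Position of 2: index 3; position of 0: index 1
New edge 2->0: backward (u after v in old order)
Backward edge: old toposort is now invalid. Check if this creates a cycle.
Does 0 already reach 2? Reachable from 0: [0, 2, 3]. YES -> cycle!
Still a DAG? no

Answer: no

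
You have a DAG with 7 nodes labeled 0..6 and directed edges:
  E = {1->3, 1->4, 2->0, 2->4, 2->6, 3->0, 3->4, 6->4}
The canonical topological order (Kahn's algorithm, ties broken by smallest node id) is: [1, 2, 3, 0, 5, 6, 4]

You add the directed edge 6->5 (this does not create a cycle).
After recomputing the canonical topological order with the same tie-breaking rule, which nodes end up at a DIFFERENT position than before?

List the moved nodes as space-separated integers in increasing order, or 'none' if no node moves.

Old toposort: [1, 2, 3, 0, 5, 6, 4]
Added edge 6->5
Recompute Kahn (smallest-id tiebreak):
  initial in-degrees: [2, 0, 0, 1, 4, 1, 1]
  ready (indeg=0): [1, 2]
  pop 1: indeg[3]->0; indeg[4]->3 | ready=[2, 3] | order so far=[1]
  pop 2: indeg[0]->1; indeg[4]->2; indeg[6]->0 | ready=[3, 6] | order so far=[1, 2]
  pop 3: indeg[0]->0; indeg[4]->1 | ready=[0, 6] | order so far=[1, 2, 3]
  pop 0: no out-edges | ready=[6] | order so far=[1, 2, 3, 0]
  pop 6: indeg[4]->0; indeg[5]->0 | ready=[4, 5] | order so far=[1, 2, 3, 0, 6]
  pop 4: no out-edges | ready=[5] | order so far=[1, 2, 3, 0, 6, 4]
  pop 5: no out-edges | ready=[] | order so far=[1, 2, 3, 0, 6, 4, 5]
New canonical toposort: [1, 2, 3, 0, 6, 4, 5]
Compare positions:
  Node 0: index 3 -> 3 (same)
  Node 1: index 0 -> 0 (same)
  Node 2: index 1 -> 1 (same)
  Node 3: index 2 -> 2 (same)
  Node 4: index 6 -> 5 (moved)
  Node 5: index 4 -> 6 (moved)
  Node 6: index 5 -> 4 (moved)
Nodes that changed position: 4 5 6

Answer: 4 5 6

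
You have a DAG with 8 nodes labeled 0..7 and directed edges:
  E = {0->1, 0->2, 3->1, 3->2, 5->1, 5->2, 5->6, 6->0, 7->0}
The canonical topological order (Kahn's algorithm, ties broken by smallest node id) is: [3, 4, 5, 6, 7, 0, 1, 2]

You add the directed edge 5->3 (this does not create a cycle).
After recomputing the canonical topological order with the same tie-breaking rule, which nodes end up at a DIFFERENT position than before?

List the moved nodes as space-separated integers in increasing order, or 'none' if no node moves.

Answer: 3 4 5

Derivation:
Old toposort: [3, 4, 5, 6, 7, 0, 1, 2]
Added edge 5->3
Recompute Kahn (smallest-id tiebreak):
  initial in-degrees: [2, 3, 3, 1, 0, 0, 1, 0]
  ready (indeg=0): [4, 5, 7]
  pop 4: no out-edges | ready=[5, 7] | order so far=[4]
  pop 5: indeg[1]->2; indeg[2]->2; indeg[3]->0; indeg[6]->0 | ready=[3, 6, 7] | order so far=[4, 5]
  pop 3: indeg[1]->1; indeg[2]->1 | ready=[6, 7] | order so far=[4, 5, 3]
  pop 6: indeg[0]->1 | ready=[7] | order so far=[4, 5, 3, 6]
  pop 7: indeg[0]->0 | ready=[0] | order so far=[4, 5, 3, 6, 7]
  pop 0: indeg[1]->0; indeg[2]->0 | ready=[1, 2] | order so far=[4, 5, 3, 6, 7, 0]
  pop 1: no out-edges | ready=[2] | order so far=[4, 5, 3, 6, 7, 0, 1]
  pop 2: no out-edges | ready=[] | order so far=[4, 5, 3, 6, 7, 0, 1, 2]
New canonical toposort: [4, 5, 3, 6, 7, 0, 1, 2]
Compare positions:
  Node 0: index 5 -> 5 (same)
  Node 1: index 6 -> 6 (same)
  Node 2: index 7 -> 7 (same)
  Node 3: index 0 -> 2 (moved)
  Node 4: index 1 -> 0 (moved)
  Node 5: index 2 -> 1 (moved)
  Node 6: index 3 -> 3 (same)
  Node 7: index 4 -> 4 (same)
Nodes that changed position: 3 4 5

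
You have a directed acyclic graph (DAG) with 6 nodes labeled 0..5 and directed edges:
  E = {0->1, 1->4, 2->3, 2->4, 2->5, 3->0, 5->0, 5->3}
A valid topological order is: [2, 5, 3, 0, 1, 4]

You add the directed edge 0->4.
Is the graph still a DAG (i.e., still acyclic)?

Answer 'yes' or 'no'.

Given toposort: [2, 5, 3, 0, 1, 4]
Position of 0: index 3; position of 4: index 5
New edge 0->4: forward
Forward edge: respects the existing order. Still a DAG, same toposort still valid.
Still a DAG? yes

Answer: yes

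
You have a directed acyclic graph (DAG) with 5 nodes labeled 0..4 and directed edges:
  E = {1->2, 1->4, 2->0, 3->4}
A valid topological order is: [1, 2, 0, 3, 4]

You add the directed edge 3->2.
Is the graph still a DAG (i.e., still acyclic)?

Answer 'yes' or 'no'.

Given toposort: [1, 2, 0, 3, 4]
Position of 3: index 3; position of 2: index 1
New edge 3->2: backward (u after v in old order)
Backward edge: old toposort is now invalid. Check if this creates a cycle.
Does 2 already reach 3? Reachable from 2: [0, 2]. NO -> still a DAG (reorder needed).
Still a DAG? yes

Answer: yes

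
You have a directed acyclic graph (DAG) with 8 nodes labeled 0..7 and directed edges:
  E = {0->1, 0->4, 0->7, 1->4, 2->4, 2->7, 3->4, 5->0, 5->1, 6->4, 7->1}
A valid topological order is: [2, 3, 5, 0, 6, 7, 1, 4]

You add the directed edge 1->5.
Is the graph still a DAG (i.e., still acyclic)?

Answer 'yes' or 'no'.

Answer: no

Derivation:
Given toposort: [2, 3, 5, 0, 6, 7, 1, 4]
Position of 1: index 6; position of 5: index 2
New edge 1->5: backward (u after v in old order)
Backward edge: old toposort is now invalid. Check if this creates a cycle.
Does 5 already reach 1? Reachable from 5: [0, 1, 4, 5, 7]. YES -> cycle!
Still a DAG? no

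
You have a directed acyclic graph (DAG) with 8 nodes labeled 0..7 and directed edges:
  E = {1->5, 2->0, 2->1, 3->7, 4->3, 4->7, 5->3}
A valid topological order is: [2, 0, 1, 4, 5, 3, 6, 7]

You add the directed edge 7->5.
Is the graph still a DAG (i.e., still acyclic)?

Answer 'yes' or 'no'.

Given toposort: [2, 0, 1, 4, 5, 3, 6, 7]
Position of 7: index 7; position of 5: index 4
New edge 7->5: backward (u after v in old order)
Backward edge: old toposort is now invalid. Check if this creates a cycle.
Does 5 already reach 7? Reachable from 5: [3, 5, 7]. YES -> cycle!
Still a DAG? no

Answer: no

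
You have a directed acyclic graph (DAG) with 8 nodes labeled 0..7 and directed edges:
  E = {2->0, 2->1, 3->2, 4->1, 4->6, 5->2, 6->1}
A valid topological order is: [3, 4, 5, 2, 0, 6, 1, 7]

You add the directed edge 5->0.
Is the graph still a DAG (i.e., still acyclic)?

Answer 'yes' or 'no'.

Given toposort: [3, 4, 5, 2, 0, 6, 1, 7]
Position of 5: index 2; position of 0: index 4
New edge 5->0: forward
Forward edge: respects the existing order. Still a DAG, same toposort still valid.
Still a DAG? yes

Answer: yes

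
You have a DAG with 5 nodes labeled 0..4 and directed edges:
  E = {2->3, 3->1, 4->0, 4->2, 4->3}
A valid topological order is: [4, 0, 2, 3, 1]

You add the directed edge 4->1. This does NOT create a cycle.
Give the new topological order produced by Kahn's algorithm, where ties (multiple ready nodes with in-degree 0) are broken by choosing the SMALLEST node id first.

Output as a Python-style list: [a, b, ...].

Old toposort: [4, 0, 2, 3, 1]
Added edge: 4->1
Position of 4 (0) < position of 1 (4). Old order still valid.
Run Kahn's algorithm (break ties by smallest node id):
  initial in-degrees: [1, 2, 1, 2, 0]
  ready (indeg=0): [4]
  pop 4: indeg[0]->0; indeg[1]->1; indeg[2]->0; indeg[3]->1 | ready=[0, 2] | order so far=[4]
  pop 0: no out-edges | ready=[2] | order so far=[4, 0]
  pop 2: indeg[3]->0 | ready=[3] | order so far=[4, 0, 2]
  pop 3: indeg[1]->0 | ready=[1] | order so far=[4, 0, 2, 3]
  pop 1: no out-edges | ready=[] | order so far=[4, 0, 2, 3, 1]
  Result: [4, 0, 2, 3, 1]

Answer: [4, 0, 2, 3, 1]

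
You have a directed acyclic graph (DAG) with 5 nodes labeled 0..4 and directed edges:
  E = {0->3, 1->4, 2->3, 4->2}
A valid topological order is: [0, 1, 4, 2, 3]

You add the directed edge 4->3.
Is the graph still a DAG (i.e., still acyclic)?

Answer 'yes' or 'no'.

Answer: yes

Derivation:
Given toposort: [0, 1, 4, 2, 3]
Position of 4: index 2; position of 3: index 4
New edge 4->3: forward
Forward edge: respects the existing order. Still a DAG, same toposort still valid.
Still a DAG? yes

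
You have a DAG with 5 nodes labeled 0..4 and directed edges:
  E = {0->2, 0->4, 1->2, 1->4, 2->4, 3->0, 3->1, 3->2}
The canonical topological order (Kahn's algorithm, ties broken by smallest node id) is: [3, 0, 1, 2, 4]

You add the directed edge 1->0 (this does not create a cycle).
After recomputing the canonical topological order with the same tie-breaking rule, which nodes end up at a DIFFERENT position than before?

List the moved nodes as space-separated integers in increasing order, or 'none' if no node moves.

Old toposort: [3, 0, 1, 2, 4]
Added edge 1->0
Recompute Kahn (smallest-id tiebreak):
  initial in-degrees: [2, 1, 3, 0, 3]
  ready (indeg=0): [3]
  pop 3: indeg[0]->1; indeg[1]->0; indeg[2]->2 | ready=[1] | order so far=[3]
  pop 1: indeg[0]->0; indeg[2]->1; indeg[4]->2 | ready=[0] | order so far=[3, 1]
  pop 0: indeg[2]->0; indeg[4]->1 | ready=[2] | order so far=[3, 1, 0]
  pop 2: indeg[4]->0 | ready=[4] | order so far=[3, 1, 0, 2]
  pop 4: no out-edges | ready=[] | order so far=[3, 1, 0, 2, 4]
New canonical toposort: [3, 1, 0, 2, 4]
Compare positions:
  Node 0: index 1 -> 2 (moved)
  Node 1: index 2 -> 1 (moved)
  Node 2: index 3 -> 3 (same)
  Node 3: index 0 -> 0 (same)
  Node 4: index 4 -> 4 (same)
Nodes that changed position: 0 1

Answer: 0 1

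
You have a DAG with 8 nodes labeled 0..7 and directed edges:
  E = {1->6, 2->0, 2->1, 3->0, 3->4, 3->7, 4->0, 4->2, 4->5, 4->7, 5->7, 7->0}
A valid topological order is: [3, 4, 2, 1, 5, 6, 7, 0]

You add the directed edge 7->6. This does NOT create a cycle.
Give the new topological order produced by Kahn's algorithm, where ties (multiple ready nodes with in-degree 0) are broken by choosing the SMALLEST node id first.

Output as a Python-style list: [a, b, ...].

Answer: [3, 4, 2, 1, 5, 7, 0, 6]

Derivation:
Old toposort: [3, 4, 2, 1, 5, 6, 7, 0]
Added edge: 7->6
Position of 7 (6) > position of 6 (5). Must reorder: 7 must now come before 6.
Run Kahn's algorithm (break ties by smallest node id):
  initial in-degrees: [4, 1, 1, 0, 1, 1, 2, 3]
  ready (indeg=0): [3]
  pop 3: indeg[0]->3; indeg[4]->0; indeg[7]->2 | ready=[4] | order so far=[3]
  pop 4: indeg[0]->2; indeg[2]->0; indeg[5]->0; indeg[7]->1 | ready=[2, 5] | order so far=[3, 4]
  pop 2: indeg[0]->1; indeg[1]->0 | ready=[1, 5] | order so far=[3, 4, 2]
  pop 1: indeg[6]->1 | ready=[5] | order so far=[3, 4, 2, 1]
  pop 5: indeg[7]->0 | ready=[7] | order so far=[3, 4, 2, 1, 5]
  pop 7: indeg[0]->0; indeg[6]->0 | ready=[0, 6] | order so far=[3, 4, 2, 1, 5, 7]
  pop 0: no out-edges | ready=[6] | order so far=[3, 4, 2, 1, 5, 7, 0]
  pop 6: no out-edges | ready=[] | order so far=[3, 4, 2, 1, 5, 7, 0, 6]
  Result: [3, 4, 2, 1, 5, 7, 0, 6]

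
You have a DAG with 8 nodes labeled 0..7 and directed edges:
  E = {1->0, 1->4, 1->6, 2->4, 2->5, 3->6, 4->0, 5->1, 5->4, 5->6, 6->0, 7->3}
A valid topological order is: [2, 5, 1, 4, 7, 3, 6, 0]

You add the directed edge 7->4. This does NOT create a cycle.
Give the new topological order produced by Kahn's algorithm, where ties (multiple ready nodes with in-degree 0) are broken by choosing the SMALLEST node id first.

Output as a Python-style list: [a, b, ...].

Old toposort: [2, 5, 1, 4, 7, 3, 6, 0]
Added edge: 7->4
Position of 7 (4) > position of 4 (3). Must reorder: 7 must now come before 4.
Run Kahn's algorithm (break ties by smallest node id):
  initial in-degrees: [3, 1, 0, 1, 4, 1, 3, 0]
  ready (indeg=0): [2, 7]
  pop 2: indeg[4]->3; indeg[5]->0 | ready=[5, 7] | order so far=[2]
  pop 5: indeg[1]->0; indeg[4]->2; indeg[6]->2 | ready=[1, 7] | order so far=[2, 5]
  pop 1: indeg[0]->2; indeg[4]->1; indeg[6]->1 | ready=[7] | order so far=[2, 5, 1]
  pop 7: indeg[3]->0; indeg[4]->0 | ready=[3, 4] | order so far=[2, 5, 1, 7]
  pop 3: indeg[6]->0 | ready=[4, 6] | order so far=[2, 5, 1, 7, 3]
  pop 4: indeg[0]->1 | ready=[6] | order so far=[2, 5, 1, 7, 3, 4]
  pop 6: indeg[0]->0 | ready=[0] | order so far=[2, 5, 1, 7, 3, 4, 6]
  pop 0: no out-edges | ready=[] | order so far=[2, 5, 1, 7, 3, 4, 6, 0]
  Result: [2, 5, 1, 7, 3, 4, 6, 0]

Answer: [2, 5, 1, 7, 3, 4, 6, 0]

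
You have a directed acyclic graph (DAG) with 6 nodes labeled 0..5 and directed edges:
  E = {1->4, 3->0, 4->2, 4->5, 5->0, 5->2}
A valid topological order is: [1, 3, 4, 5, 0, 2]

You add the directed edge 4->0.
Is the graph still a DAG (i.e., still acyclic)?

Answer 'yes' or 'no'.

Given toposort: [1, 3, 4, 5, 0, 2]
Position of 4: index 2; position of 0: index 4
New edge 4->0: forward
Forward edge: respects the existing order. Still a DAG, same toposort still valid.
Still a DAG? yes

Answer: yes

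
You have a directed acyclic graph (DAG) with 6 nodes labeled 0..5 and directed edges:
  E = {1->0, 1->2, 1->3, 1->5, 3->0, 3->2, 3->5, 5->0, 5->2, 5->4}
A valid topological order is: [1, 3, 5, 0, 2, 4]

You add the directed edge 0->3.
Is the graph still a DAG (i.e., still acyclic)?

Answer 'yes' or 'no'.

Answer: no

Derivation:
Given toposort: [1, 3, 5, 0, 2, 4]
Position of 0: index 3; position of 3: index 1
New edge 0->3: backward (u after v in old order)
Backward edge: old toposort is now invalid. Check if this creates a cycle.
Does 3 already reach 0? Reachable from 3: [0, 2, 3, 4, 5]. YES -> cycle!
Still a DAG? no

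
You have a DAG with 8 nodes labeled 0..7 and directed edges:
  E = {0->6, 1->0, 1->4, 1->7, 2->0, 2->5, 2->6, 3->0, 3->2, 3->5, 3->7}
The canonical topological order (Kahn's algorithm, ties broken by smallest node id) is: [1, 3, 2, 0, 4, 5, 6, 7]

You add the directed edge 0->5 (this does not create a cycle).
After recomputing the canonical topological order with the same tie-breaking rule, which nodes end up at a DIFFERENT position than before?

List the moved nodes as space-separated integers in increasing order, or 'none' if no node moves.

Answer: none

Derivation:
Old toposort: [1, 3, 2, 0, 4, 5, 6, 7]
Added edge 0->5
Recompute Kahn (smallest-id tiebreak):
  initial in-degrees: [3, 0, 1, 0, 1, 3, 2, 2]
  ready (indeg=0): [1, 3]
  pop 1: indeg[0]->2; indeg[4]->0; indeg[7]->1 | ready=[3, 4] | order so far=[1]
  pop 3: indeg[0]->1; indeg[2]->0; indeg[5]->2; indeg[7]->0 | ready=[2, 4, 7] | order so far=[1, 3]
  pop 2: indeg[0]->0; indeg[5]->1; indeg[6]->1 | ready=[0, 4, 7] | order so far=[1, 3, 2]
  pop 0: indeg[5]->0; indeg[6]->0 | ready=[4, 5, 6, 7] | order so far=[1, 3, 2, 0]
  pop 4: no out-edges | ready=[5, 6, 7] | order so far=[1, 3, 2, 0, 4]
  pop 5: no out-edges | ready=[6, 7] | order so far=[1, 3, 2, 0, 4, 5]
  pop 6: no out-edges | ready=[7] | order so far=[1, 3, 2, 0, 4, 5, 6]
  pop 7: no out-edges | ready=[] | order so far=[1, 3, 2, 0, 4, 5, 6, 7]
New canonical toposort: [1, 3, 2, 0, 4, 5, 6, 7]
Compare positions:
  Node 0: index 3 -> 3 (same)
  Node 1: index 0 -> 0 (same)
  Node 2: index 2 -> 2 (same)
  Node 3: index 1 -> 1 (same)
  Node 4: index 4 -> 4 (same)
  Node 5: index 5 -> 5 (same)
  Node 6: index 6 -> 6 (same)
  Node 7: index 7 -> 7 (same)
Nodes that changed position: none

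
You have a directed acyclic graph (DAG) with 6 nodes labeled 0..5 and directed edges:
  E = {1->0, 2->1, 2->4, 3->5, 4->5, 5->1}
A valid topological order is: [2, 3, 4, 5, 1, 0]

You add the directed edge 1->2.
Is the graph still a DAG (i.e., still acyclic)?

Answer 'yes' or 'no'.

Answer: no

Derivation:
Given toposort: [2, 3, 4, 5, 1, 0]
Position of 1: index 4; position of 2: index 0
New edge 1->2: backward (u after v in old order)
Backward edge: old toposort is now invalid. Check if this creates a cycle.
Does 2 already reach 1? Reachable from 2: [0, 1, 2, 4, 5]. YES -> cycle!
Still a DAG? no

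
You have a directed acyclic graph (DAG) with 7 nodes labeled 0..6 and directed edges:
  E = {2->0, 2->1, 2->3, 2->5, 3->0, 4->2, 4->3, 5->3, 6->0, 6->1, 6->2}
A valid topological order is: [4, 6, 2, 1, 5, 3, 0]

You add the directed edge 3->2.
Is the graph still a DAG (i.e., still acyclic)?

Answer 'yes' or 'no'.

Given toposort: [4, 6, 2, 1, 5, 3, 0]
Position of 3: index 5; position of 2: index 2
New edge 3->2: backward (u after v in old order)
Backward edge: old toposort is now invalid. Check if this creates a cycle.
Does 2 already reach 3? Reachable from 2: [0, 1, 2, 3, 5]. YES -> cycle!
Still a DAG? no

Answer: no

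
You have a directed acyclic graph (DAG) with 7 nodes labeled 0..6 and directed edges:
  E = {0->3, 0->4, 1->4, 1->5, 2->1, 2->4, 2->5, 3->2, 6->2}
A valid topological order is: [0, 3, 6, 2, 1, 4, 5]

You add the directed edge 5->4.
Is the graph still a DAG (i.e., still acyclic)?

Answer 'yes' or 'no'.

Given toposort: [0, 3, 6, 2, 1, 4, 5]
Position of 5: index 6; position of 4: index 5
New edge 5->4: backward (u after v in old order)
Backward edge: old toposort is now invalid. Check if this creates a cycle.
Does 4 already reach 5? Reachable from 4: [4]. NO -> still a DAG (reorder needed).
Still a DAG? yes

Answer: yes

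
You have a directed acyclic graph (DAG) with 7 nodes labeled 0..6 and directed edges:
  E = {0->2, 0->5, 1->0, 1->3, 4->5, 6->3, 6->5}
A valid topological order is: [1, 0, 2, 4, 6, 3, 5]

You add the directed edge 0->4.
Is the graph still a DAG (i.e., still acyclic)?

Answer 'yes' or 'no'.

Answer: yes

Derivation:
Given toposort: [1, 0, 2, 4, 6, 3, 5]
Position of 0: index 1; position of 4: index 3
New edge 0->4: forward
Forward edge: respects the existing order. Still a DAG, same toposort still valid.
Still a DAG? yes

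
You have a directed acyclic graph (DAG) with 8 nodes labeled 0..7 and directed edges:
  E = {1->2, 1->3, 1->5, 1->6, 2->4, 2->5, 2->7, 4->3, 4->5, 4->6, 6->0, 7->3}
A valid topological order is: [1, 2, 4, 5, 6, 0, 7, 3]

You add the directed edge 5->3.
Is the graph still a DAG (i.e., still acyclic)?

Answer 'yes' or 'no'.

Answer: yes

Derivation:
Given toposort: [1, 2, 4, 5, 6, 0, 7, 3]
Position of 5: index 3; position of 3: index 7
New edge 5->3: forward
Forward edge: respects the existing order. Still a DAG, same toposort still valid.
Still a DAG? yes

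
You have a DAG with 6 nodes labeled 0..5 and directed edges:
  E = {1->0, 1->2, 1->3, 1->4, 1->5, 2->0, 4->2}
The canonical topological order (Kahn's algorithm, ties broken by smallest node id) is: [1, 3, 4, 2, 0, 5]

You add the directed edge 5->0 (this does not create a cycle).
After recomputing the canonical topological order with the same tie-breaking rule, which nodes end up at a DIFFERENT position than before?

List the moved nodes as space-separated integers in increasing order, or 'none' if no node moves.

Old toposort: [1, 3, 4, 2, 0, 5]
Added edge 5->0
Recompute Kahn (smallest-id tiebreak):
  initial in-degrees: [3, 0, 2, 1, 1, 1]
  ready (indeg=0): [1]
  pop 1: indeg[0]->2; indeg[2]->1; indeg[3]->0; indeg[4]->0; indeg[5]->0 | ready=[3, 4, 5] | order so far=[1]
  pop 3: no out-edges | ready=[4, 5] | order so far=[1, 3]
  pop 4: indeg[2]->0 | ready=[2, 5] | order so far=[1, 3, 4]
  pop 2: indeg[0]->1 | ready=[5] | order so far=[1, 3, 4, 2]
  pop 5: indeg[0]->0 | ready=[0] | order so far=[1, 3, 4, 2, 5]
  pop 0: no out-edges | ready=[] | order so far=[1, 3, 4, 2, 5, 0]
New canonical toposort: [1, 3, 4, 2, 5, 0]
Compare positions:
  Node 0: index 4 -> 5 (moved)
  Node 1: index 0 -> 0 (same)
  Node 2: index 3 -> 3 (same)
  Node 3: index 1 -> 1 (same)
  Node 4: index 2 -> 2 (same)
  Node 5: index 5 -> 4 (moved)
Nodes that changed position: 0 5

Answer: 0 5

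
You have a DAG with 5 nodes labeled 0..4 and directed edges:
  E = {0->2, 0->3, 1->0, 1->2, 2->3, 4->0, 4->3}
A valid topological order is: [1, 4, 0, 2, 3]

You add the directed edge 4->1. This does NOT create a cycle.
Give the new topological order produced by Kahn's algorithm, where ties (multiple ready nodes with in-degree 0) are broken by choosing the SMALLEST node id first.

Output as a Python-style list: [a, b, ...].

Old toposort: [1, 4, 0, 2, 3]
Added edge: 4->1
Position of 4 (1) > position of 1 (0). Must reorder: 4 must now come before 1.
Run Kahn's algorithm (break ties by smallest node id):
  initial in-degrees: [2, 1, 2, 3, 0]
  ready (indeg=0): [4]
  pop 4: indeg[0]->1; indeg[1]->0; indeg[3]->2 | ready=[1] | order so far=[4]
  pop 1: indeg[0]->0; indeg[2]->1 | ready=[0] | order so far=[4, 1]
  pop 0: indeg[2]->0; indeg[3]->1 | ready=[2] | order so far=[4, 1, 0]
  pop 2: indeg[3]->0 | ready=[3] | order so far=[4, 1, 0, 2]
  pop 3: no out-edges | ready=[] | order so far=[4, 1, 0, 2, 3]
  Result: [4, 1, 0, 2, 3]

Answer: [4, 1, 0, 2, 3]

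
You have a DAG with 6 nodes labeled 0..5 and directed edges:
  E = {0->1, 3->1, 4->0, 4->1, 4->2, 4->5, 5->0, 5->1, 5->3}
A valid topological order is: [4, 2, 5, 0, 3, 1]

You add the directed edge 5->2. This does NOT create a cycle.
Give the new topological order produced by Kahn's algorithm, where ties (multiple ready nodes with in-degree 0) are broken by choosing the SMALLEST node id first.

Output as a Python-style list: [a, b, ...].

Answer: [4, 5, 0, 2, 3, 1]

Derivation:
Old toposort: [4, 2, 5, 0, 3, 1]
Added edge: 5->2
Position of 5 (2) > position of 2 (1). Must reorder: 5 must now come before 2.
Run Kahn's algorithm (break ties by smallest node id):
  initial in-degrees: [2, 4, 2, 1, 0, 1]
  ready (indeg=0): [4]
  pop 4: indeg[0]->1; indeg[1]->3; indeg[2]->1; indeg[5]->0 | ready=[5] | order so far=[4]
  pop 5: indeg[0]->0; indeg[1]->2; indeg[2]->0; indeg[3]->0 | ready=[0, 2, 3] | order so far=[4, 5]
  pop 0: indeg[1]->1 | ready=[2, 3] | order so far=[4, 5, 0]
  pop 2: no out-edges | ready=[3] | order so far=[4, 5, 0, 2]
  pop 3: indeg[1]->0 | ready=[1] | order so far=[4, 5, 0, 2, 3]
  pop 1: no out-edges | ready=[] | order so far=[4, 5, 0, 2, 3, 1]
  Result: [4, 5, 0, 2, 3, 1]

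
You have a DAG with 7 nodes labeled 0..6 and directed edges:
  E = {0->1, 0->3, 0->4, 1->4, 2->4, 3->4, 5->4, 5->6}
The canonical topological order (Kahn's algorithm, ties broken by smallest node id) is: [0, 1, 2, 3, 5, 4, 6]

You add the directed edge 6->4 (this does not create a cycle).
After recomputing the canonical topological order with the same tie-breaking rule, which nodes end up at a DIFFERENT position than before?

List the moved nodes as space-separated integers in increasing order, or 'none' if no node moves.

Answer: 4 6

Derivation:
Old toposort: [0, 1, 2, 3, 5, 4, 6]
Added edge 6->4
Recompute Kahn (smallest-id tiebreak):
  initial in-degrees: [0, 1, 0, 1, 6, 0, 1]
  ready (indeg=0): [0, 2, 5]
  pop 0: indeg[1]->0; indeg[3]->0; indeg[4]->5 | ready=[1, 2, 3, 5] | order so far=[0]
  pop 1: indeg[4]->4 | ready=[2, 3, 5] | order so far=[0, 1]
  pop 2: indeg[4]->3 | ready=[3, 5] | order so far=[0, 1, 2]
  pop 3: indeg[4]->2 | ready=[5] | order so far=[0, 1, 2, 3]
  pop 5: indeg[4]->1; indeg[6]->0 | ready=[6] | order so far=[0, 1, 2, 3, 5]
  pop 6: indeg[4]->0 | ready=[4] | order so far=[0, 1, 2, 3, 5, 6]
  pop 4: no out-edges | ready=[] | order so far=[0, 1, 2, 3, 5, 6, 4]
New canonical toposort: [0, 1, 2, 3, 5, 6, 4]
Compare positions:
  Node 0: index 0 -> 0 (same)
  Node 1: index 1 -> 1 (same)
  Node 2: index 2 -> 2 (same)
  Node 3: index 3 -> 3 (same)
  Node 4: index 5 -> 6 (moved)
  Node 5: index 4 -> 4 (same)
  Node 6: index 6 -> 5 (moved)
Nodes that changed position: 4 6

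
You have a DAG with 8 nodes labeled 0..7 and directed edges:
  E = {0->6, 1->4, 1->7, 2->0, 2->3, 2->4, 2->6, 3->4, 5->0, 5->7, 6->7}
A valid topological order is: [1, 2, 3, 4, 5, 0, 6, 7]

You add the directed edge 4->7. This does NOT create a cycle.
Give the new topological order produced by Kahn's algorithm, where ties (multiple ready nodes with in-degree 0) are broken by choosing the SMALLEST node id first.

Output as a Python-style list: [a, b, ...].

Answer: [1, 2, 3, 4, 5, 0, 6, 7]

Derivation:
Old toposort: [1, 2, 3, 4, 5, 0, 6, 7]
Added edge: 4->7
Position of 4 (3) < position of 7 (7). Old order still valid.
Run Kahn's algorithm (break ties by smallest node id):
  initial in-degrees: [2, 0, 0, 1, 3, 0, 2, 4]
  ready (indeg=0): [1, 2, 5]
  pop 1: indeg[4]->2; indeg[7]->3 | ready=[2, 5] | order so far=[1]
  pop 2: indeg[0]->1; indeg[3]->0; indeg[4]->1; indeg[6]->1 | ready=[3, 5] | order so far=[1, 2]
  pop 3: indeg[4]->0 | ready=[4, 5] | order so far=[1, 2, 3]
  pop 4: indeg[7]->2 | ready=[5] | order so far=[1, 2, 3, 4]
  pop 5: indeg[0]->0; indeg[7]->1 | ready=[0] | order so far=[1, 2, 3, 4, 5]
  pop 0: indeg[6]->0 | ready=[6] | order so far=[1, 2, 3, 4, 5, 0]
  pop 6: indeg[7]->0 | ready=[7] | order so far=[1, 2, 3, 4, 5, 0, 6]
  pop 7: no out-edges | ready=[] | order so far=[1, 2, 3, 4, 5, 0, 6, 7]
  Result: [1, 2, 3, 4, 5, 0, 6, 7]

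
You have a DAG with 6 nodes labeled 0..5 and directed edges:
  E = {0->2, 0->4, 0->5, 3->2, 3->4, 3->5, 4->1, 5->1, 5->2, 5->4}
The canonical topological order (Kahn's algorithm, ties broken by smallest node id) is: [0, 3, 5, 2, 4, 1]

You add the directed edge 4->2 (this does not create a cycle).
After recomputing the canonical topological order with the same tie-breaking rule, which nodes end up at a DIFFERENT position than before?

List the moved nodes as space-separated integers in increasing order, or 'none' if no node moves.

Answer: 1 2 4

Derivation:
Old toposort: [0, 3, 5, 2, 4, 1]
Added edge 4->2
Recompute Kahn (smallest-id tiebreak):
  initial in-degrees: [0, 2, 4, 0, 3, 2]
  ready (indeg=0): [0, 3]
  pop 0: indeg[2]->3; indeg[4]->2; indeg[5]->1 | ready=[3] | order so far=[0]
  pop 3: indeg[2]->2; indeg[4]->1; indeg[5]->0 | ready=[5] | order so far=[0, 3]
  pop 5: indeg[1]->1; indeg[2]->1; indeg[4]->0 | ready=[4] | order so far=[0, 3, 5]
  pop 4: indeg[1]->0; indeg[2]->0 | ready=[1, 2] | order so far=[0, 3, 5, 4]
  pop 1: no out-edges | ready=[2] | order so far=[0, 3, 5, 4, 1]
  pop 2: no out-edges | ready=[] | order so far=[0, 3, 5, 4, 1, 2]
New canonical toposort: [0, 3, 5, 4, 1, 2]
Compare positions:
  Node 0: index 0 -> 0 (same)
  Node 1: index 5 -> 4 (moved)
  Node 2: index 3 -> 5 (moved)
  Node 3: index 1 -> 1 (same)
  Node 4: index 4 -> 3 (moved)
  Node 5: index 2 -> 2 (same)
Nodes that changed position: 1 2 4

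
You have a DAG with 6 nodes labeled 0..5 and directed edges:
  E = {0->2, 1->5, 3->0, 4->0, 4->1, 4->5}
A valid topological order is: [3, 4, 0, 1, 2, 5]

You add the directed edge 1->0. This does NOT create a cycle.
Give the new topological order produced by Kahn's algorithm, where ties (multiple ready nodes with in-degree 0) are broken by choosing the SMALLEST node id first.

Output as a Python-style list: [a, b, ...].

Old toposort: [3, 4, 0, 1, 2, 5]
Added edge: 1->0
Position of 1 (3) > position of 0 (2). Must reorder: 1 must now come before 0.
Run Kahn's algorithm (break ties by smallest node id):
  initial in-degrees: [3, 1, 1, 0, 0, 2]
  ready (indeg=0): [3, 4]
  pop 3: indeg[0]->2 | ready=[4] | order so far=[3]
  pop 4: indeg[0]->1; indeg[1]->0; indeg[5]->1 | ready=[1] | order so far=[3, 4]
  pop 1: indeg[0]->0; indeg[5]->0 | ready=[0, 5] | order so far=[3, 4, 1]
  pop 0: indeg[2]->0 | ready=[2, 5] | order so far=[3, 4, 1, 0]
  pop 2: no out-edges | ready=[5] | order so far=[3, 4, 1, 0, 2]
  pop 5: no out-edges | ready=[] | order so far=[3, 4, 1, 0, 2, 5]
  Result: [3, 4, 1, 0, 2, 5]

Answer: [3, 4, 1, 0, 2, 5]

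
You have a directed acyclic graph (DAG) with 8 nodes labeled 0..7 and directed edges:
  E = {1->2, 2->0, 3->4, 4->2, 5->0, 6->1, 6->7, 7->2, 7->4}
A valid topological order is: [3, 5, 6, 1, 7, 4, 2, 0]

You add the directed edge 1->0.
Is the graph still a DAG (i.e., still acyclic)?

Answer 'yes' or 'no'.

Given toposort: [3, 5, 6, 1, 7, 4, 2, 0]
Position of 1: index 3; position of 0: index 7
New edge 1->0: forward
Forward edge: respects the existing order. Still a DAG, same toposort still valid.
Still a DAG? yes

Answer: yes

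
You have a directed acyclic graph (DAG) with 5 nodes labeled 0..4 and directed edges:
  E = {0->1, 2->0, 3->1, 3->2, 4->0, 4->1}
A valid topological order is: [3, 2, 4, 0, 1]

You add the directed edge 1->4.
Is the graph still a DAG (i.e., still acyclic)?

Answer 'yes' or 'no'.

Given toposort: [3, 2, 4, 0, 1]
Position of 1: index 4; position of 4: index 2
New edge 1->4: backward (u after v in old order)
Backward edge: old toposort is now invalid. Check if this creates a cycle.
Does 4 already reach 1? Reachable from 4: [0, 1, 4]. YES -> cycle!
Still a DAG? no

Answer: no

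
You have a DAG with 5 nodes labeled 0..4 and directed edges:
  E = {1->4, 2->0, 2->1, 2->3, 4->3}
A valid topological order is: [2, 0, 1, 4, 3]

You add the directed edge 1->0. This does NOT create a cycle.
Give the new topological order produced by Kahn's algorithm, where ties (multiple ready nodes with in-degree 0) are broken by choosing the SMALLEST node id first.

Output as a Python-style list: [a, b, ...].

Answer: [2, 1, 0, 4, 3]

Derivation:
Old toposort: [2, 0, 1, 4, 3]
Added edge: 1->0
Position of 1 (2) > position of 0 (1). Must reorder: 1 must now come before 0.
Run Kahn's algorithm (break ties by smallest node id):
  initial in-degrees: [2, 1, 0, 2, 1]
  ready (indeg=0): [2]
  pop 2: indeg[0]->1; indeg[1]->0; indeg[3]->1 | ready=[1] | order so far=[2]
  pop 1: indeg[0]->0; indeg[4]->0 | ready=[0, 4] | order so far=[2, 1]
  pop 0: no out-edges | ready=[4] | order so far=[2, 1, 0]
  pop 4: indeg[3]->0 | ready=[3] | order so far=[2, 1, 0, 4]
  pop 3: no out-edges | ready=[] | order so far=[2, 1, 0, 4, 3]
  Result: [2, 1, 0, 4, 3]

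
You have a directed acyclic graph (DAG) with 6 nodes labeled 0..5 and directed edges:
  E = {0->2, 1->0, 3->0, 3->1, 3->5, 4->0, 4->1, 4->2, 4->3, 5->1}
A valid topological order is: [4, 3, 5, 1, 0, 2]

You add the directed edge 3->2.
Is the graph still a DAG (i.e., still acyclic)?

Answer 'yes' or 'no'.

Given toposort: [4, 3, 5, 1, 0, 2]
Position of 3: index 1; position of 2: index 5
New edge 3->2: forward
Forward edge: respects the existing order. Still a DAG, same toposort still valid.
Still a DAG? yes

Answer: yes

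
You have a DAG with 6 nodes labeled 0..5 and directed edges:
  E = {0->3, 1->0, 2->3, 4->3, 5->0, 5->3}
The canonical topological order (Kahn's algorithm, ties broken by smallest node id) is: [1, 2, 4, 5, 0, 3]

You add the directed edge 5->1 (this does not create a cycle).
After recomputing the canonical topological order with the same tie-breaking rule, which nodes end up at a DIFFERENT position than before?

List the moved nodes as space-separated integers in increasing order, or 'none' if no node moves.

Old toposort: [1, 2, 4, 5, 0, 3]
Added edge 5->1
Recompute Kahn (smallest-id tiebreak):
  initial in-degrees: [2, 1, 0, 4, 0, 0]
  ready (indeg=0): [2, 4, 5]
  pop 2: indeg[3]->3 | ready=[4, 5] | order so far=[2]
  pop 4: indeg[3]->2 | ready=[5] | order so far=[2, 4]
  pop 5: indeg[0]->1; indeg[1]->0; indeg[3]->1 | ready=[1] | order so far=[2, 4, 5]
  pop 1: indeg[0]->0 | ready=[0] | order so far=[2, 4, 5, 1]
  pop 0: indeg[3]->0 | ready=[3] | order so far=[2, 4, 5, 1, 0]
  pop 3: no out-edges | ready=[] | order so far=[2, 4, 5, 1, 0, 3]
New canonical toposort: [2, 4, 5, 1, 0, 3]
Compare positions:
  Node 0: index 4 -> 4 (same)
  Node 1: index 0 -> 3 (moved)
  Node 2: index 1 -> 0 (moved)
  Node 3: index 5 -> 5 (same)
  Node 4: index 2 -> 1 (moved)
  Node 5: index 3 -> 2 (moved)
Nodes that changed position: 1 2 4 5

Answer: 1 2 4 5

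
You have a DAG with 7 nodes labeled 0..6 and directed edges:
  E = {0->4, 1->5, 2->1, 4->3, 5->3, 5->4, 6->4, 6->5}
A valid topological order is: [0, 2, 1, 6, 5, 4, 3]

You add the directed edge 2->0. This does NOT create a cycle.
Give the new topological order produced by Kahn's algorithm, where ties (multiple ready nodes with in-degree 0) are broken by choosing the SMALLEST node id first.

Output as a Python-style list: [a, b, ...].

Old toposort: [0, 2, 1, 6, 5, 4, 3]
Added edge: 2->0
Position of 2 (1) > position of 0 (0). Must reorder: 2 must now come before 0.
Run Kahn's algorithm (break ties by smallest node id):
  initial in-degrees: [1, 1, 0, 2, 3, 2, 0]
  ready (indeg=0): [2, 6]
  pop 2: indeg[0]->0; indeg[1]->0 | ready=[0, 1, 6] | order so far=[2]
  pop 0: indeg[4]->2 | ready=[1, 6] | order so far=[2, 0]
  pop 1: indeg[5]->1 | ready=[6] | order so far=[2, 0, 1]
  pop 6: indeg[4]->1; indeg[5]->0 | ready=[5] | order so far=[2, 0, 1, 6]
  pop 5: indeg[3]->1; indeg[4]->0 | ready=[4] | order so far=[2, 0, 1, 6, 5]
  pop 4: indeg[3]->0 | ready=[3] | order so far=[2, 0, 1, 6, 5, 4]
  pop 3: no out-edges | ready=[] | order so far=[2, 0, 1, 6, 5, 4, 3]
  Result: [2, 0, 1, 6, 5, 4, 3]

Answer: [2, 0, 1, 6, 5, 4, 3]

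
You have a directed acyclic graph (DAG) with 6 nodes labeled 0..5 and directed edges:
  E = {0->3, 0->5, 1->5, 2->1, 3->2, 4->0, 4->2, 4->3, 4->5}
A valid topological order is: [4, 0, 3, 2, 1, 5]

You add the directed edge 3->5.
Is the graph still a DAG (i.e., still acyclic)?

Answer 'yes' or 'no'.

Given toposort: [4, 0, 3, 2, 1, 5]
Position of 3: index 2; position of 5: index 5
New edge 3->5: forward
Forward edge: respects the existing order. Still a DAG, same toposort still valid.
Still a DAG? yes

Answer: yes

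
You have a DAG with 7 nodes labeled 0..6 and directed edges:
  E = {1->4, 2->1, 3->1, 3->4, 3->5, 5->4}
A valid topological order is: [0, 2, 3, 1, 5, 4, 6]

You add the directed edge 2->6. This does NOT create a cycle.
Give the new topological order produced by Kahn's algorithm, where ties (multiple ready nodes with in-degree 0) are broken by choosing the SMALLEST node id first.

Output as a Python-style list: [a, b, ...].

Old toposort: [0, 2, 3, 1, 5, 4, 6]
Added edge: 2->6
Position of 2 (1) < position of 6 (6). Old order still valid.
Run Kahn's algorithm (break ties by smallest node id):
  initial in-degrees: [0, 2, 0, 0, 3, 1, 1]
  ready (indeg=0): [0, 2, 3]
  pop 0: no out-edges | ready=[2, 3] | order so far=[0]
  pop 2: indeg[1]->1; indeg[6]->0 | ready=[3, 6] | order so far=[0, 2]
  pop 3: indeg[1]->0; indeg[4]->2; indeg[5]->0 | ready=[1, 5, 6] | order so far=[0, 2, 3]
  pop 1: indeg[4]->1 | ready=[5, 6] | order so far=[0, 2, 3, 1]
  pop 5: indeg[4]->0 | ready=[4, 6] | order so far=[0, 2, 3, 1, 5]
  pop 4: no out-edges | ready=[6] | order so far=[0, 2, 3, 1, 5, 4]
  pop 6: no out-edges | ready=[] | order so far=[0, 2, 3, 1, 5, 4, 6]
  Result: [0, 2, 3, 1, 5, 4, 6]

Answer: [0, 2, 3, 1, 5, 4, 6]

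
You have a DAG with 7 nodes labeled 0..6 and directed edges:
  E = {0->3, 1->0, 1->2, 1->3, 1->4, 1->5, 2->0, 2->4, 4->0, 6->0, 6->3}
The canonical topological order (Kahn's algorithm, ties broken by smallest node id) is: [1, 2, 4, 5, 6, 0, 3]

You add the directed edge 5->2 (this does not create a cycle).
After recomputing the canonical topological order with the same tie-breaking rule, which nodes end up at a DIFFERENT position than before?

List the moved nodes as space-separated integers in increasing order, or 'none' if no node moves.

Answer: 2 4 5

Derivation:
Old toposort: [1, 2, 4, 5, 6, 0, 3]
Added edge 5->2
Recompute Kahn (smallest-id tiebreak):
  initial in-degrees: [4, 0, 2, 3, 2, 1, 0]
  ready (indeg=0): [1, 6]
  pop 1: indeg[0]->3; indeg[2]->1; indeg[3]->2; indeg[4]->1; indeg[5]->0 | ready=[5, 6] | order so far=[1]
  pop 5: indeg[2]->0 | ready=[2, 6] | order so far=[1, 5]
  pop 2: indeg[0]->2; indeg[4]->0 | ready=[4, 6] | order so far=[1, 5, 2]
  pop 4: indeg[0]->1 | ready=[6] | order so far=[1, 5, 2, 4]
  pop 6: indeg[0]->0; indeg[3]->1 | ready=[0] | order so far=[1, 5, 2, 4, 6]
  pop 0: indeg[3]->0 | ready=[3] | order so far=[1, 5, 2, 4, 6, 0]
  pop 3: no out-edges | ready=[] | order so far=[1, 5, 2, 4, 6, 0, 3]
New canonical toposort: [1, 5, 2, 4, 6, 0, 3]
Compare positions:
  Node 0: index 5 -> 5 (same)
  Node 1: index 0 -> 0 (same)
  Node 2: index 1 -> 2 (moved)
  Node 3: index 6 -> 6 (same)
  Node 4: index 2 -> 3 (moved)
  Node 5: index 3 -> 1 (moved)
  Node 6: index 4 -> 4 (same)
Nodes that changed position: 2 4 5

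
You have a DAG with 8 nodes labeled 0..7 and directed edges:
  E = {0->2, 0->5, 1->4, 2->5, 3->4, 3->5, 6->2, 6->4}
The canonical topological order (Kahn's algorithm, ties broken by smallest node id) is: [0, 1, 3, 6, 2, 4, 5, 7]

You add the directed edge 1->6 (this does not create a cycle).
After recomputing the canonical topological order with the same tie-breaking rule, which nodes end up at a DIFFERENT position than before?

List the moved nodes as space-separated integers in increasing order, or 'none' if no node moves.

Old toposort: [0, 1, 3, 6, 2, 4, 5, 7]
Added edge 1->6
Recompute Kahn (smallest-id tiebreak):
  initial in-degrees: [0, 0, 2, 0, 3, 3, 1, 0]
  ready (indeg=0): [0, 1, 3, 7]
  pop 0: indeg[2]->1; indeg[5]->2 | ready=[1, 3, 7] | order so far=[0]
  pop 1: indeg[4]->2; indeg[6]->0 | ready=[3, 6, 7] | order so far=[0, 1]
  pop 3: indeg[4]->1; indeg[5]->1 | ready=[6, 7] | order so far=[0, 1, 3]
  pop 6: indeg[2]->0; indeg[4]->0 | ready=[2, 4, 7] | order so far=[0, 1, 3, 6]
  pop 2: indeg[5]->0 | ready=[4, 5, 7] | order so far=[0, 1, 3, 6, 2]
  pop 4: no out-edges | ready=[5, 7] | order so far=[0, 1, 3, 6, 2, 4]
  pop 5: no out-edges | ready=[7] | order so far=[0, 1, 3, 6, 2, 4, 5]
  pop 7: no out-edges | ready=[] | order so far=[0, 1, 3, 6, 2, 4, 5, 7]
New canonical toposort: [0, 1, 3, 6, 2, 4, 5, 7]
Compare positions:
  Node 0: index 0 -> 0 (same)
  Node 1: index 1 -> 1 (same)
  Node 2: index 4 -> 4 (same)
  Node 3: index 2 -> 2 (same)
  Node 4: index 5 -> 5 (same)
  Node 5: index 6 -> 6 (same)
  Node 6: index 3 -> 3 (same)
  Node 7: index 7 -> 7 (same)
Nodes that changed position: none

Answer: none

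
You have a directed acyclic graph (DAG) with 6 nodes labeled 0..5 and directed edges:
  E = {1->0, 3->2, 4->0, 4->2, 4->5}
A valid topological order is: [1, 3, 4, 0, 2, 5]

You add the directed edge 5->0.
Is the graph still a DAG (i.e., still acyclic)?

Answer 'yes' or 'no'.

Answer: yes

Derivation:
Given toposort: [1, 3, 4, 0, 2, 5]
Position of 5: index 5; position of 0: index 3
New edge 5->0: backward (u after v in old order)
Backward edge: old toposort is now invalid. Check if this creates a cycle.
Does 0 already reach 5? Reachable from 0: [0]. NO -> still a DAG (reorder needed).
Still a DAG? yes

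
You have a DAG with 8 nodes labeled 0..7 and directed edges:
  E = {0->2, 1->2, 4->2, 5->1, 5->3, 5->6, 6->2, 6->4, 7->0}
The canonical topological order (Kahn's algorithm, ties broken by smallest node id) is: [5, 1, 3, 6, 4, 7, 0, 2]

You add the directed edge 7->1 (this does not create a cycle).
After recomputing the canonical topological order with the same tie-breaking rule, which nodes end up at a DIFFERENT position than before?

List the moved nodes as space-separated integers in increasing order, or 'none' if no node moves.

Answer: 0 1 3 4 6 7

Derivation:
Old toposort: [5, 1, 3, 6, 4, 7, 0, 2]
Added edge 7->1
Recompute Kahn (smallest-id tiebreak):
  initial in-degrees: [1, 2, 4, 1, 1, 0, 1, 0]
  ready (indeg=0): [5, 7]
  pop 5: indeg[1]->1; indeg[3]->0; indeg[6]->0 | ready=[3, 6, 7] | order so far=[5]
  pop 3: no out-edges | ready=[6, 7] | order so far=[5, 3]
  pop 6: indeg[2]->3; indeg[4]->0 | ready=[4, 7] | order so far=[5, 3, 6]
  pop 4: indeg[2]->2 | ready=[7] | order so far=[5, 3, 6, 4]
  pop 7: indeg[0]->0; indeg[1]->0 | ready=[0, 1] | order so far=[5, 3, 6, 4, 7]
  pop 0: indeg[2]->1 | ready=[1] | order so far=[5, 3, 6, 4, 7, 0]
  pop 1: indeg[2]->0 | ready=[2] | order so far=[5, 3, 6, 4, 7, 0, 1]
  pop 2: no out-edges | ready=[] | order so far=[5, 3, 6, 4, 7, 0, 1, 2]
New canonical toposort: [5, 3, 6, 4, 7, 0, 1, 2]
Compare positions:
  Node 0: index 6 -> 5 (moved)
  Node 1: index 1 -> 6 (moved)
  Node 2: index 7 -> 7 (same)
  Node 3: index 2 -> 1 (moved)
  Node 4: index 4 -> 3 (moved)
  Node 5: index 0 -> 0 (same)
  Node 6: index 3 -> 2 (moved)
  Node 7: index 5 -> 4 (moved)
Nodes that changed position: 0 1 3 4 6 7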